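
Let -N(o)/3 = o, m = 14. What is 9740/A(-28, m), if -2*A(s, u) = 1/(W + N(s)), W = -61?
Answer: -448040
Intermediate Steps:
N(o) = -3*o
A(s, u) = -1/(2*(-61 - 3*s))
9740/A(-28, m) = 9740/((1/(2*(61 + 3*(-28))))) = 9740/((1/(2*(61 - 84)))) = 9740/(((½)/(-23))) = 9740/(((½)*(-1/23))) = 9740/(-1/46) = 9740*(-46) = -448040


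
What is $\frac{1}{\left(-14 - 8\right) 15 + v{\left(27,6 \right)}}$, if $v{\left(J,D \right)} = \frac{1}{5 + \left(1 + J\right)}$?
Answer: $- \frac{33}{10889} \approx -0.0030306$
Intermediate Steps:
$v{\left(J,D \right)} = \frac{1}{6 + J}$
$\frac{1}{\left(-14 - 8\right) 15 + v{\left(27,6 \right)}} = \frac{1}{\left(-14 - 8\right) 15 + \frac{1}{6 + 27}} = \frac{1}{\left(-22\right) 15 + \frac{1}{33}} = \frac{1}{-330 + \frac{1}{33}} = \frac{1}{- \frac{10889}{33}} = - \frac{33}{10889}$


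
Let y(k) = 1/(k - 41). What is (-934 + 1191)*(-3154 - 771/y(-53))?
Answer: 17815240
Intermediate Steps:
y(k) = 1/(-41 + k)
(-934 + 1191)*(-3154 - 771/y(-53)) = (-934 + 1191)*(-3154 - 771/(1/(-41 - 53))) = 257*(-3154 - 771/(1/(-94))) = 257*(-3154 - 771/(-1/94)) = 257*(-3154 - 771*(-94)) = 257*(-3154 + 72474) = 257*69320 = 17815240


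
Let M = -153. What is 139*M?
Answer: -21267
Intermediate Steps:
139*M = 139*(-153) = -21267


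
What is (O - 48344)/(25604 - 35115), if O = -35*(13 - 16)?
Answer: 48239/9511 ≈ 5.0719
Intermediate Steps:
O = 105 (O = -35*(-3) = 105)
(O - 48344)/(25604 - 35115) = (105 - 48344)/(25604 - 35115) = -48239/(-9511) = -48239*(-1/9511) = 48239/9511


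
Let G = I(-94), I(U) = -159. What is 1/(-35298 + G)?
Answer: -1/35457 ≈ -2.8203e-5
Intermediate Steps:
G = -159
1/(-35298 + G) = 1/(-35298 - 159) = 1/(-35457) = -1/35457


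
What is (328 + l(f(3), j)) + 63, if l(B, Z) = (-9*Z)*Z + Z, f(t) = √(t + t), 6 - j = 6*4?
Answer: -2543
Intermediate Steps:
j = -18 (j = 6 - 6*4 = 6 - 1*24 = 6 - 24 = -18)
f(t) = √2*√t (f(t) = √(2*t) = √2*√t)
l(B, Z) = Z - 9*Z² (l(B, Z) = -9*Z² + Z = Z - 9*Z²)
(328 + l(f(3), j)) + 63 = (328 - 18*(1 - 9*(-18))) + 63 = (328 - 18*(1 + 162)) + 63 = (328 - 18*163) + 63 = (328 - 2934) + 63 = -2606 + 63 = -2543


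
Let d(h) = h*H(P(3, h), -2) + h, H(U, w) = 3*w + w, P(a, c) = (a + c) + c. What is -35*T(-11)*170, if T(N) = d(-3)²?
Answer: -2623950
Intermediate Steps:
P(a, c) = a + 2*c
H(U, w) = 4*w
d(h) = -7*h (d(h) = h*(4*(-2)) + h = h*(-8) + h = -8*h + h = -7*h)
T(N) = 441 (T(N) = (-7*(-3))² = 21² = 441)
-35*T(-11)*170 = -35*441*170 = -15435*170 = -2623950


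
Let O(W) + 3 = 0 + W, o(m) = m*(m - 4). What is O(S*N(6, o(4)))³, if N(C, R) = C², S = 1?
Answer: 35937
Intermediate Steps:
o(m) = m*(-4 + m)
O(W) = -3 + W (O(W) = -3 + (0 + W) = -3 + W)
O(S*N(6, o(4)))³ = (-3 + 1*6²)³ = (-3 + 1*36)³ = (-3 + 36)³ = 33³ = 35937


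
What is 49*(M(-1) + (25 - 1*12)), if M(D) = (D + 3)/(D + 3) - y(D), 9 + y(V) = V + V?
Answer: 1225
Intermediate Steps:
y(V) = -9 + 2*V (y(V) = -9 + (V + V) = -9 + 2*V)
M(D) = 10 - 2*D (M(D) = (D + 3)/(D + 3) - (-9 + 2*D) = (3 + D)/(3 + D) + (9 - 2*D) = 1 + (9 - 2*D) = 10 - 2*D)
49*(M(-1) + (25 - 1*12)) = 49*((10 - 2*(-1)) + (25 - 1*12)) = 49*((10 + 2) + (25 - 12)) = 49*(12 + 13) = 49*25 = 1225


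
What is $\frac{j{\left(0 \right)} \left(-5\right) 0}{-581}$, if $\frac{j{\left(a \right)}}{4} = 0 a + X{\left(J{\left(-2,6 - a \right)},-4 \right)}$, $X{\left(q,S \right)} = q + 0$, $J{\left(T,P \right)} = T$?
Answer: $0$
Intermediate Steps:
$X{\left(q,S \right)} = q$
$j{\left(a \right)} = -8$ ($j{\left(a \right)} = 4 \left(0 a - 2\right) = 4 \left(0 - 2\right) = 4 \left(-2\right) = -8$)
$\frac{j{\left(0 \right)} \left(-5\right) 0}{-581} = \frac{\left(-8\right) \left(-5\right) 0}{-581} = 40 \cdot 0 \left(- \frac{1}{581}\right) = 0 \left(- \frac{1}{581}\right) = 0$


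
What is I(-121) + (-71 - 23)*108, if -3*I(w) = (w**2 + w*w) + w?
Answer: -59617/3 ≈ -19872.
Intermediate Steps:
I(w) = -2*w**2/3 - w/3 (I(w) = -((w**2 + w*w) + w)/3 = -((w**2 + w**2) + w)/3 = -(2*w**2 + w)/3 = -(w + 2*w**2)/3 = -2*w**2/3 - w/3)
I(-121) + (-71 - 23)*108 = -1/3*(-121)*(1 + 2*(-121)) + (-71 - 23)*108 = -1/3*(-121)*(1 - 242) - 94*108 = -1/3*(-121)*(-241) - 10152 = -29161/3 - 10152 = -59617/3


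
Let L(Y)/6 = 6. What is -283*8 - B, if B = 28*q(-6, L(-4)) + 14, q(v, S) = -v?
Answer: -2446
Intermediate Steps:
L(Y) = 36 (L(Y) = 6*6 = 36)
B = 182 (B = 28*(-1*(-6)) + 14 = 28*6 + 14 = 168 + 14 = 182)
-283*8 - B = -283*8 - 1*182 = -2264 - 182 = -2446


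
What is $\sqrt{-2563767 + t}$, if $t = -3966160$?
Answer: $i \sqrt{6529927} \approx 2555.4 i$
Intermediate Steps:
$\sqrt{-2563767 + t} = \sqrt{-2563767 - 3966160} = \sqrt{-6529927} = i \sqrt{6529927}$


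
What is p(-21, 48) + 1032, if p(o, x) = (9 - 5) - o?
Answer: 1057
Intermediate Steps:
p(o, x) = 4 - o
p(-21, 48) + 1032 = (4 - 1*(-21)) + 1032 = (4 + 21) + 1032 = 25 + 1032 = 1057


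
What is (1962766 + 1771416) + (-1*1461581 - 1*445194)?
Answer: 1827407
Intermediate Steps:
(1962766 + 1771416) + (-1*1461581 - 1*445194) = 3734182 + (-1461581 - 445194) = 3734182 - 1906775 = 1827407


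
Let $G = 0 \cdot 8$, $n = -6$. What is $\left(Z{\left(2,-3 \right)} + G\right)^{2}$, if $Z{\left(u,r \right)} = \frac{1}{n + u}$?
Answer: $\frac{1}{16} \approx 0.0625$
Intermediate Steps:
$Z{\left(u,r \right)} = \frac{1}{-6 + u}$
$G = 0$
$\left(Z{\left(2,-3 \right)} + G\right)^{2} = \left(\frac{1}{-6 + 2} + 0\right)^{2} = \left(\frac{1}{-4} + 0\right)^{2} = \left(- \frac{1}{4} + 0\right)^{2} = \left(- \frac{1}{4}\right)^{2} = \frac{1}{16}$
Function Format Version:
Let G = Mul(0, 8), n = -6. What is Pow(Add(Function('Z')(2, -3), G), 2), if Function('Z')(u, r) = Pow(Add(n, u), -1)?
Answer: Rational(1, 16) ≈ 0.062500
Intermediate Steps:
Function('Z')(u, r) = Pow(Add(-6, u), -1)
G = 0
Pow(Add(Function('Z')(2, -3), G), 2) = Pow(Add(Pow(Add(-6, 2), -1), 0), 2) = Pow(Add(Pow(-4, -1), 0), 2) = Pow(Add(Rational(-1, 4), 0), 2) = Pow(Rational(-1, 4), 2) = Rational(1, 16)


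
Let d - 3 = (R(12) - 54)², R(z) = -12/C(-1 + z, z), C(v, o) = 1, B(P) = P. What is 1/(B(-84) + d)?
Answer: 1/4275 ≈ 0.00023392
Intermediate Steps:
R(z) = -12 (R(z) = -12/1 = -12*1 = -12)
d = 4359 (d = 3 + (-12 - 54)² = 3 + (-66)² = 3 + 4356 = 4359)
1/(B(-84) + d) = 1/(-84 + 4359) = 1/4275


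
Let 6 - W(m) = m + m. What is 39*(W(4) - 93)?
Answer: -3705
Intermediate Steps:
W(m) = 6 - 2*m (W(m) = 6 - (m + m) = 6 - 2*m)
39*(W(4) - 93) = 39*((6 - 2*4) - 93) = 39*((6 - 8) - 93) = 39*(-2 - 93) = 39*(-95) = -3705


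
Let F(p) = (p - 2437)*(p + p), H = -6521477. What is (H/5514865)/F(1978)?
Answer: 6521477/10013913926460 ≈ 6.5124e-7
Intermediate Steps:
F(p) = 2*p*(-2437 + p) (F(p) = (-2437 + p)*(2*p) = 2*p*(-2437 + p))
(H/5514865)/F(1978) = (-6521477/5514865)/((2*1978*(-2437 + 1978))) = (-6521477*1/5514865)/((2*1978*(-459))) = -6521477/5514865/(-1815804) = -6521477/5514865*(-1/1815804) = 6521477/10013913926460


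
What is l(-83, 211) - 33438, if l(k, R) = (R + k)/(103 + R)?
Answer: -5249702/157 ≈ -33438.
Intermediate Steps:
l(k, R) = (R + k)/(103 + R)
l(-83, 211) - 33438 = (211 - 83)/(103 + 211) - 33438 = 128/314 - 33438 = (1/314)*128 - 33438 = 64/157 - 33438 = -5249702/157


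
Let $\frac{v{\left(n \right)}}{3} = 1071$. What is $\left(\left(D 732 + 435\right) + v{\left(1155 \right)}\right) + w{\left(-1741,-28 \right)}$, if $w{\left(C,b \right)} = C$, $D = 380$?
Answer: $280067$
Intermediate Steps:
$v{\left(n \right)} = 3213$ ($v{\left(n \right)} = 3 \cdot 1071 = 3213$)
$\left(\left(D 732 + 435\right) + v{\left(1155 \right)}\right) + w{\left(-1741,-28 \right)} = \left(\left(380 \cdot 732 + 435\right) + 3213\right) - 1741 = \left(\left(278160 + 435\right) + 3213\right) - 1741 = \left(278595 + 3213\right) - 1741 = 281808 - 1741 = 280067$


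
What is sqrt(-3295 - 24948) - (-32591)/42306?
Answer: 32591/42306 + I*sqrt(28243) ≈ 0.77036 + 168.06*I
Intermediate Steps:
sqrt(-3295 - 24948) - (-32591)/42306 = sqrt(-28243) - (-32591)/42306 = I*sqrt(28243) - 1*(-32591/42306) = I*sqrt(28243) + 32591/42306 = 32591/42306 + I*sqrt(28243)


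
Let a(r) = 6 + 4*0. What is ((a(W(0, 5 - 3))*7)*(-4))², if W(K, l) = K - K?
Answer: 28224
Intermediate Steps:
W(K, l) = 0
a(r) = 6 (a(r) = 6 + 0 = 6)
((a(W(0, 5 - 3))*7)*(-4))² = ((6*7)*(-4))² = (42*(-4))² = (-168)² = 28224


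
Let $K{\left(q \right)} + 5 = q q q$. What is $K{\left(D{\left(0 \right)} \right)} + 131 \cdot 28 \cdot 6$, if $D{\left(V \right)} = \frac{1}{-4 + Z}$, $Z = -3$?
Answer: $\frac{7547028}{343} \approx 22003.0$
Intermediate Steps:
$D{\left(V \right)} = - \frac{1}{7}$ ($D{\left(V \right)} = \frac{1}{-4 - 3} = \frac{1}{-7} = - \frac{1}{7}$)
$K{\left(q \right)} = -5 + q^{3}$ ($K{\left(q \right)} = -5 + q q q = -5 + q^{2} q = -5 + q^{3}$)
$K{\left(D{\left(0 \right)} \right)} + 131 \cdot 28 \cdot 6 = \left(-5 + \left(- \frac{1}{7}\right)^{3}\right) + 131 \cdot 28 \cdot 6 = \left(-5 - \frac{1}{343}\right) + 131 \cdot 168 = - \frac{1716}{343} + 22008 = \frac{7547028}{343}$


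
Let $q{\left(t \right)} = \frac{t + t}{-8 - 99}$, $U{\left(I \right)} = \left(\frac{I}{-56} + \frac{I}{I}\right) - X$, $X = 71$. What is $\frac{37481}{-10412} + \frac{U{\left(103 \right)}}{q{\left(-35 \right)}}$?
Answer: $- \frac{1157221363}{10203760} \approx -113.41$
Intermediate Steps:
$U{\left(I \right)} = -70 - \frac{I}{56}$ ($U{\left(I \right)} = \left(\frac{I}{-56} + \frac{I}{I}\right) - 71 = \left(I \left(- \frac{1}{56}\right) + 1\right) - 71 = \left(- \frac{I}{56} + 1\right) - 71 = \left(1 - \frac{I}{56}\right) - 71 = -70 - \frac{I}{56}$)
$q{\left(t \right)} = - \frac{2 t}{107}$ ($q{\left(t \right)} = \frac{2 t}{-107} = 2 t \left(- \frac{1}{107}\right) = - \frac{2 t}{107}$)
$\frac{37481}{-10412} + \frac{U{\left(103 \right)}}{q{\left(-35 \right)}} = \frac{37481}{-10412} + \frac{-70 - \frac{103}{56}}{\left(- \frac{2}{107}\right) \left(-35\right)} = 37481 \left(- \frac{1}{10412}\right) + \frac{-70 - \frac{103}{56}}{\frac{70}{107}} = - \frac{37481}{10412} - \frac{430461}{3920} = - \frac{1157221363}{10203760}$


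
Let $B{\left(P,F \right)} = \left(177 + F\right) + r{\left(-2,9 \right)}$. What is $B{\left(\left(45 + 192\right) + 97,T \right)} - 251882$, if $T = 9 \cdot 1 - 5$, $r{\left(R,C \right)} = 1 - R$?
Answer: $-251698$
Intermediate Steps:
$T = 4$ ($T = 9 - 5 = 4$)
$B{\left(P,F \right)} = 180 + F$ ($B{\left(P,F \right)} = \left(177 + F\right) + \left(1 - -2\right) = \left(177 + F\right) + \left(1 + 2\right) = \left(177 + F\right) + 3 = 180 + F$)
$B{\left(\left(45 + 192\right) + 97,T \right)} - 251882 = \left(180 + 4\right) - 251882 = 184 - 251882 = -251698$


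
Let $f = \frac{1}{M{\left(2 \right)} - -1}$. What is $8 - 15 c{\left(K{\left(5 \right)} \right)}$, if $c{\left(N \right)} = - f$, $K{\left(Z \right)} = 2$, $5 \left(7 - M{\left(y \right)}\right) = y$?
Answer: $\frac{379}{38} \approx 9.9737$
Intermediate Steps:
$M{\left(y \right)} = 7 - \frac{y}{5}$
$f = \frac{5}{38}$ ($f = \frac{1}{\left(7 - \frac{2}{5}\right) - -1} = \frac{1}{\left(7 - \frac{2}{5}\right) + 1} = \frac{1}{\frac{33}{5} + 1} = \frac{1}{\frac{38}{5}} = \frac{5}{38} \approx 0.13158$)
$c{\left(N \right)} = - \frac{5}{38}$ ($c{\left(N \right)} = \left(-1\right) \frac{5}{38} = - \frac{5}{38}$)
$8 - 15 c{\left(K{\left(5 \right)} \right)} = 8 - - \frac{75}{38} = 8 + \frac{75}{38} = \frac{379}{38}$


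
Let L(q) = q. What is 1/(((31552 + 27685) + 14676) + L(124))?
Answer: 1/74037 ≈ 1.3507e-5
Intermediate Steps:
1/(((31552 + 27685) + 14676) + L(124)) = 1/(((31552 + 27685) + 14676) + 124) = 1/((59237 + 14676) + 124) = 1/(73913 + 124) = 1/74037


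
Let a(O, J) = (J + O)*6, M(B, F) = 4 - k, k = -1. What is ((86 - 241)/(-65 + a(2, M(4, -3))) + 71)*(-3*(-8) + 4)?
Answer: 50064/23 ≈ 2176.7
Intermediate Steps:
M(B, F) = 5 (M(B, F) = 4 - 1*(-1) = 4 + 1 = 5)
a(O, J) = 6*J + 6*O
((86 - 241)/(-65 + a(2, M(4, -3))) + 71)*(-3*(-8) + 4) = ((86 - 241)/(-65 + (6*5 + 6*2)) + 71)*(-3*(-8) + 4) = (-155/(-65 + (30 + 12)) + 71)*(24 + 4) = (-155/(-65 + 42) + 71)*28 = (-155/(-23) + 71)*28 = (-155*(-1/23) + 71)*28 = (155/23 + 71)*28 = (1788/23)*28 = 50064/23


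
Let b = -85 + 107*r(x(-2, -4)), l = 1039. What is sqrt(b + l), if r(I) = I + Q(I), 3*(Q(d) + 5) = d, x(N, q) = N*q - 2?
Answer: 5*sqrt(51) ≈ 35.707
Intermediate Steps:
x(N, q) = -2 + N*q
Q(d) = -5 + d/3
r(I) = -5 + 4*I/3 (r(I) = I + (-5 + I/3) = -5 + 4*I/3)
b = 236 (b = -85 + 107*(-5 + 4*(-2 - 2*(-4))/3) = -85 + 107*(-5 + 4*(-2 + 8)/3) = -85 + 107*(-5 + (4/3)*6) = -85 + 107*(-5 + 8) = -85 + 107*3 = -85 + 321 = 236)
sqrt(b + l) = sqrt(236 + 1039) = sqrt(1275) = 5*sqrt(51)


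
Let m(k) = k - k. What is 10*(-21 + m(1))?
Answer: -210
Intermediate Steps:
m(k) = 0
10*(-21 + m(1)) = 10*(-21 + 0) = 10*(-21) = -210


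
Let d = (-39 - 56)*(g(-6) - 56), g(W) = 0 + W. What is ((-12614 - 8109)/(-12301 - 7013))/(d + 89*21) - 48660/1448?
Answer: -455751717266/13562088003 ≈ -33.605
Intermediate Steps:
g(W) = W
d = 5890 (d = (-39 - 56)*(-6 - 56) = -95*(-62) = 5890)
((-12614 - 8109)/(-12301 - 7013))/(d + 89*21) - 48660/1448 = ((-12614 - 8109)/(-12301 - 7013))/(5890 + 89*21) - 48660/1448 = (-20723/(-19314))/(5890 + 1869) - 48660*1/1448 = -20723*(-1/19314)/7759 - 12165/362 = (20723/19314)*(1/7759) - 12165/362 = 20723/149857326 - 12165/362 = -455751717266/13562088003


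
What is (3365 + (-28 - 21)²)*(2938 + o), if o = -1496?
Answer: 8314572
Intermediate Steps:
(3365 + (-28 - 21)²)*(2938 + o) = (3365 + (-28 - 21)²)*(2938 - 1496) = (3365 + (-49)²)*1442 = (3365 + 2401)*1442 = 5766*1442 = 8314572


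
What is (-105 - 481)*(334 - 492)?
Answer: 92588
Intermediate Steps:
(-105 - 481)*(334 - 492) = -586*(-158) = 92588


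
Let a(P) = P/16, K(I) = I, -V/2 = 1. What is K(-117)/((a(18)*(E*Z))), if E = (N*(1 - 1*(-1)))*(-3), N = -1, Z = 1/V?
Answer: 104/3 ≈ 34.667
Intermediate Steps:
V = -2 (V = -2*1 = -2)
Z = -½ (Z = 1/(-2) = -½ ≈ -0.50000)
a(P) = P/16 (a(P) = P*(1/16) = P/16)
E = 6 (E = -(1 - 1*(-1))*(-3) = -(1 + 1)*(-3) = -1*2*(-3) = -2*(-3) = 6)
K(-117)/((a(18)*(E*Z))) = -117/(((1/16)*18)*(6*(-½))) = -117/((9/8)*(-3)) = -117/(-27/8) = -117*(-8/27) = 104/3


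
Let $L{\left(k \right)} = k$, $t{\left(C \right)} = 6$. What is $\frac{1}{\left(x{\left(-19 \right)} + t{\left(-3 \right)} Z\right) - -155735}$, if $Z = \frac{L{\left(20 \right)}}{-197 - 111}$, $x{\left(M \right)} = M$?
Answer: $\frac{77}{11990102} \approx 6.422 \cdot 10^{-6}$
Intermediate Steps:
$Z = - \frac{5}{77}$ ($Z = \frac{20}{-197 - 111} = \frac{20}{-308} = 20 \left(- \frac{1}{308}\right) = - \frac{5}{77} \approx -0.064935$)
$\frac{1}{\left(x{\left(-19 \right)} + t{\left(-3 \right)} Z\right) - -155735} = \frac{1}{\left(-19 + 6 \left(- \frac{5}{77}\right)\right) - -155735} = \frac{1}{\left(-19 - \frac{30}{77}\right) + \left(-20713 + 176448\right)} = \frac{1}{- \frac{1493}{77} + 155735} = \frac{1}{\frac{11990102}{77}} = \frac{77}{11990102}$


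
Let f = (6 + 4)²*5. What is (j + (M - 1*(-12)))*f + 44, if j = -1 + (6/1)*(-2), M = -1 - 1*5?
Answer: -3456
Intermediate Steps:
M = -6 (M = -1 - 5 = -6)
j = -13 (j = -1 + (6*1)*(-2) = -1 + 6*(-2) = -1 - 12 = -13)
f = 500 (f = 10²*5 = 100*5 = 500)
(j + (M - 1*(-12)))*f + 44 = (-13 + (-6 - 1*(-12)))*500 + 44 = (-13 + (-6 + 12))*500 + 44 = (-13 + 6)*500 + 44 = -7*500 + 44 = -3500 + 44 = -3456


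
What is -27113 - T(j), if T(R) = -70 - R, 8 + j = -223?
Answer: -27274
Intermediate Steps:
j = -231 (j = -8 - 223 = -231)
-27113 - T(j) = -27113 - (-70 - 1*(-231)) = -27113 - (-70 + 231) = -27113 - 1*161 = -27113 - 161 = -27274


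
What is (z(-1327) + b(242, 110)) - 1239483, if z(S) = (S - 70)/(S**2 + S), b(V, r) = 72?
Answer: -2180870075819/1759602 ≈ -1.2394e+6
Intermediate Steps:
z(S) = (-70 + S)/(S + S**2)
(z(-1327) + b(242, 110)) - 1239483 = ((-70 - 1327)/((-1327)*(1 - 1327)) + 72) - 1239483 = (-1/1327*(-1397)/(-1326) + 72) - 1239483 = (-1/1327*(-1/1326)*(-1397) + 72) - 1239483 = (-1397/1759602 + 72) - 1239483 = 126689947/1759602 - 1239483 = -2180870075819/1759602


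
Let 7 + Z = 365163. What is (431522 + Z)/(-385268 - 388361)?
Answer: -796678/773629 ≈ -1.0298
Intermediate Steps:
Z = 365156 (Z = -7 + 365163 = 365156)
(431522 + Z)/(-385268 - 388361) = (431522 + 365156)/(-385268 - 388361) = 796678/(-773629) = 796678*(-1/773629) = -796678/773629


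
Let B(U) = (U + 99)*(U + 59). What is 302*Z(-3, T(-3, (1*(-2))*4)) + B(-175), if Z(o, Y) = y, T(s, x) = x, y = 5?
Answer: 10326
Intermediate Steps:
Z(o, Y) = 5
B(U) = (59 + U)*(99 + U) (B(U) = (99 + U)*(59 + U) = (59 + U)*(99 + U))
302*Z(-3, T(-3, (1*(-2))*4)) + B(-175) = 302*5 + (5841 + (-175)² + 158*(-175)) = 1510 + (5841 + 30625 - 27650) = 1510 + 8816 = 10326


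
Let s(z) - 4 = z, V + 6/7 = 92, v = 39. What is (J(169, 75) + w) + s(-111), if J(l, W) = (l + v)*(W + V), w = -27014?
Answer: 52057/7 ≈ 7436.7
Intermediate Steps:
V = 638/7 (V = -6/7 + 92 = 638/7 ≈ 91.143)
s(z) = 4 + z
J(l, W) = (39 + l)*(638/7 + W) (J(l, W) = (l + 39)*(W + 638/7) = (39 + l)*(638/7 + W))
(J(169, 75) + w) + s(-111) = ((24882/7 + 39*75 + (638/7)*169 + 75*169) - 27014) + (4 - 111) = ((24882/7 + 2925 + 107822/7 + 12675) - 27014) - 107 = (241904/7 - 27014) - 107 = 52806/7 - 107 = 52057/7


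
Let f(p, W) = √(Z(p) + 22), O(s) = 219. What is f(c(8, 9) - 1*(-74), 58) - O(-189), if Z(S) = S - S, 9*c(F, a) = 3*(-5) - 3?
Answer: -219 + √22 ≈ -214.31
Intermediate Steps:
c(F, a) = -2 (c(F, a) = (3*(-5) - 3)/9 = (-15 - 3)/9 = (⅑)*(-18) = -2)
Z(S) = 0
f(p, W) = √22 (f(p, W) = √(0 + 22) = √22)
f(c(8, 9) - 1*(-74), 58) - O(-189) = √22 - 1*219 = √22 - 219 = -219 + √22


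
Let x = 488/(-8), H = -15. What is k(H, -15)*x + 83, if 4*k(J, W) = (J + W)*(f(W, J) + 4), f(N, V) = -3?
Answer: 1081/2 ≈ 540.50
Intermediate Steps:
k(J, W) = J/4 + W/4 (k(J, W) = ((J + W)*(-3 + 4))/4 = ((J + W)*1)/4 = (J + W)/4 = J/4 + W/4)
x = -61 (x = 488*(-⅛) = -61)
k(H, -15)*x + 83 = ((¼)*(-15) + (¼)*(-15))*(-61) + 83 = (-15/4 - 15/4)*(-61) + 83 = -15/2*(-61) + 83 = 915/2 + 83 = 1081/2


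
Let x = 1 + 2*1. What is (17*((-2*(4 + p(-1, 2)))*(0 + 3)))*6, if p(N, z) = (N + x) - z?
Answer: -2448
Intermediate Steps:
x = 3 (x = 1 + 2 = 3)
p(N, z) = 3 + N - z (p(N, z) = (N + 3) - z = (3 + N) - z = 3 + N - z)
(17*((-2*(4 + p(-1, 2)))*(0 + 3)))*6 = (17*((-2*(4 + (3 - 1 - 1*2)))*(0 + 3)))*6 = (17*(-2*(4 + (3 - 1 - 2))*3))*6 = (17*(-2*(4 + 0)*3))*6 = (17*(-2*4*3))*6 = (17*(-8*3))*6 = (17*(-24))*6 = -408*6 = -2448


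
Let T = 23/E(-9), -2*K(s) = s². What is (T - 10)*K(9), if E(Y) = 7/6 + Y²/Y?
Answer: 24624/47 ≈ 523.92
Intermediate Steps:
E(Y) = 7/6 + Y (E(Y) = 7*(⅙) + Y = 7/6 + Y)
K(s) = -s²/2
T = -138/47 (T = 23/(7/6 - 9) = 23/(-47/6) = 23*(-6/47) = -138/47 ≈ -2.9362)
(T - 10)*K(9) = (-138/47 - 10)*(-½*9²) = -(-304)*81/47 = -608/47*(-81/2) = 24624/47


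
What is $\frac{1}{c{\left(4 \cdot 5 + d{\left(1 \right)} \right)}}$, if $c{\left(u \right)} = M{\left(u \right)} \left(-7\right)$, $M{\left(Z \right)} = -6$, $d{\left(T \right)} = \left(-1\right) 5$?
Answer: $\frac{1}{42} \approx 0.02381$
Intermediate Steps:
$d{\left(T \right)} = -5$
$c{\left(u \right)} = 42$ ($c{\left(u \right)} = \left(-6\right) \left(-7\right) = 42$)
$\frac{1}{c{\left(4 \cdot 5 + d{\left(1 \right)} \right)}} = \frac{1}{42}$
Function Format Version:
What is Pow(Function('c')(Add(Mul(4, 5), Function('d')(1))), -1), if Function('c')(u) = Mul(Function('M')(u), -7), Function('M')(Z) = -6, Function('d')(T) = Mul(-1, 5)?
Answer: Rational(1, 42) ≈ 0.023810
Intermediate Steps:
Function('d')(T) = -5
Function('c')(u) = 42 (Function('c')(u) = Mul(-6, -7) = 42)
Pow(Function('c')(Add(Mul(4, 5), Function('d')(1))), -1) = Pow(42, -1) = Rational(1, 42)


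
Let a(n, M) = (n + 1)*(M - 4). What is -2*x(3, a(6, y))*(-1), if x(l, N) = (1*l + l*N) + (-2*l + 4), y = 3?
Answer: -40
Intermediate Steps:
a(n, M) = (1 + n)*(-4 + M)
x(l, N) = 4 - l + N*l (x(l, N) = (l + N*l) + (4 - 2*l) = 4 - l + N*l)
-2*x(3, a(6, y))*(-1) = -2*(4 - 1*3 + (-4 + 3 - 4*6 + 3*6)*3)*(-1) = -2*(4 - 3 + (-4 + 3 - 24 + 18)*3)*(-1) = -2*(4 - 3 - 7*3)*(-1) = -2*(4 - 3 - 21)*(-1) = -2*(-20)*(-1) = 40*(-1) = -40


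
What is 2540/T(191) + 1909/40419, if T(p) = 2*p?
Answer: 51696749/7720029 ≈ 6.6964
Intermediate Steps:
2540/T(191) + 1909/40419 = 2540/((2*191)) + 1909/40419 = 2540/382 + 1909*(1/40419) = 2540*(1/382) + 1909/40419 = 1270/191 + 1909/40419 = 51696749/7720029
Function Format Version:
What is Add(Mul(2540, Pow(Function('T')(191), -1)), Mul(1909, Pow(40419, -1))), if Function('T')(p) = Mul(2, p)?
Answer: Rational(51696749, 7720029) ≈ 6.6964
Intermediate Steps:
Add(Mul(2540, Pow(Function('T')(191), -1)), Mul(1909, Pow(40419, -1))) = Add(Mul(2540, Pow(Mul(2, 191), -1)), Mul(1909, Pow(40419, -1))) = Add(Mul(2540, Pow(382, -1)), Mul(1909, Rational(1, 40419))) = Add(Mul(2540, Rational(1, 382)), Rational(1909, 40419)) = Add(Rational(1270, 191), Rational(1909, 40419)) = Rational(51696749, 7720029)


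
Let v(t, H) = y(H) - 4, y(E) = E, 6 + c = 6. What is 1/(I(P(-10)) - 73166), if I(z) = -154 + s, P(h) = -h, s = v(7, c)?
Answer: -1/73324 ≈ -1.3638e-5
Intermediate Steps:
c = 0 (c = -6 + 6 = 0)
v(t, H) = -4 + H (v(t, H) = H - 4 = -4 + H)
s = -4 (s = -4 + 0 = -4)
I(z) = -158 (I(z) = -154 - 4 = -158)
1/(I(P(-10)) - 73166) = 1/(-158 - 73166) = 1/(-73324) = -1/73324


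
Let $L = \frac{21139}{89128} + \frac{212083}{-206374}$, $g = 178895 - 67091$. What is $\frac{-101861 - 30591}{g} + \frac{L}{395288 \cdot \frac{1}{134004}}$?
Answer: $- \frac{405519960567032315}{279157142643629712} \approx -1.4527$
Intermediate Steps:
$g = 111804$
$L = - \frac{7269996819}{9196850936}$ ($L = 21139 \cdot \frac{1}{89128} + 212083 \left(- \frac{1}{206374}\right) = \frac{21139}{89128} - \frac{212083}{206374} = - \frac{7269996819}{9196850936} \approx -0.79049$)
$\frac{-101861 - 30591}{g} + \frac{L}{395288 \cdot \frac{1}{134004}} = \frac{-101861 - 30591}{111804} - \frac{7269996819}{9196850936 \cdot \frac{395288}{134004}} = \left(-101861 - 30591\right) \frac{1}{111804} - \frac{7269996819}{9196850936 \cdot 395288 \cdot \frac{1}{134004}} = \left(-132452\right) \frac{1}{111804} - \frac{7269996819}{9196850936 \cdot \frac{98822}{33501}} = - \frac{33113}{27951} - \frac{18734781802563}{69911631015184} = - \frac{405519960567032315}{279157142643629712}$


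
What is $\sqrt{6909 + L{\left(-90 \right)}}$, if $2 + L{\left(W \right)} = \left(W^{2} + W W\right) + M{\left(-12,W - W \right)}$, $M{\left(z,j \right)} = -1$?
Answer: $\sqrt{23106} \approx 152.01$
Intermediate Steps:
$L{\left(W \right)} = -3 + 2 W^{2}$ ($L{\left(W \right)} = -2 - \left(1 - W^{2} - W W\right) = -2 + \left(\left(W^{2} + W^{2}\right) - 1\right) = -2 + \left(2 W^{2} - 1\right) = -2 + \left(-1 + 2 W^{2}\right) = -3 + 2 W^{2}$)
$\sqrt{6909 + L{\left(-90 \right)}} = \sqrt{6909 - \left(3 - 2 \left(-90\right)^{2}\right)} = \sqrt{6909 + \left(-3 + 2 \cdot 8100\right)} = \sqrt{6909 + \left(-3 + 16200\right)} = \sqrt{6909 + 16197} = \sqrt{23106}$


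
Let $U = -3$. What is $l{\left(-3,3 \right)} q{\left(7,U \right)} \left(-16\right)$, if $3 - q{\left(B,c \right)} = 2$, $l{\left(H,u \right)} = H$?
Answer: $48$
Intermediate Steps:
$q{\left(B,c \right)} = 1$ ($q{\left(B,c \right)} = 3 - 2 = 1$)
$l{\left(-3,3 \right)} q{\left(7,U \right)} \left(-16\right) = \left(-3\right) 1 \left(-16\right) = \left(-3\right) \left(-16\right) = 48$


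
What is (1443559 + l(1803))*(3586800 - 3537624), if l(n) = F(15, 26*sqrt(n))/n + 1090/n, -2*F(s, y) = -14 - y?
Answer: 42664080869808/601 + 213096*sqrt(1803)/601 ≈ 7.0988e+10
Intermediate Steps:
F(s, y) = 7 + y/2 (F(s, y) = -(-14 - y)/2 = 7 + y/2)
l(n) = 1090/n + (7 + 13*sqrt(n))/n (l(n) = (7 + (26*sqrt(n))/2)/n + 1090/n = (7 + 13*sqrt(n))/n + 1090/n = 1090/n + (7 + 13*sqrt(n))/n)
(1443559 + l(1803))*(3586800 - 3537624) = (1443559 + (1097 + 13*sqrt(1803))/1803)*(3586800 - 3537624) = (1443559 + (1097 + 13*sqrt(1803))/1803)*49176 = (1443559 + (1097/1803 + 13*sqrt(1803)/1803))*49176 = (2602737974/1803 + 13*sqrt(1803)/1803)*49176 = 42664080869808/601 + 213096*sqrt(1803)/601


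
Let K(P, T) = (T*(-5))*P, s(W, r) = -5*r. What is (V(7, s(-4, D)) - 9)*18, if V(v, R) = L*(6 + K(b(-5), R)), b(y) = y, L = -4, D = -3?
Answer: -27594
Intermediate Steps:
K(P, T) = -5*P*T (K(P, T) = (-5*T)*P = -5*P*T)
V(v, R) = -24 - 100*R (V(v, R) = -4*(6 - 5*(-5)*R) = -4*(6 + 25*R) = -24 - 100*R)
(V(7, s(-4, D)) - 9)*18 = ((-24 - (-500)*(-3)) - 9)*18 = ((-24 - 100*15) - 9)*18 = ((-24 - 1500) - 9)*18 = (-1524 - 9)*18 = -1533*18 = -27594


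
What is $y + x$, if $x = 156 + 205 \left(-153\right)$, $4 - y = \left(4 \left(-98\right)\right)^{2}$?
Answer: $-184869$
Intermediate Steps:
$y = -153660$ ($y = 4 - \left(4 \left(-98\right)\right)^{2} = 4 - \left(-392\right)^{2} = 4 - 153664 = -153660$)
$x = -31209$ ($x = 156 - 31365 = -31209$)
$y + x = -153660 - 31209 = -184869$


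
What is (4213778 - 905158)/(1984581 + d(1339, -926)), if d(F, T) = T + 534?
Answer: 3308620/1984189 ≈ 1.6675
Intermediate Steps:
d(F, T) = 534 + T
(4213778 - 905158)/(1984581 + d(1339, -926)) = (4213778 - 905158)/(1984581 + (534 - 926)) = 3308620/(1984581 - 392) = 3308620/1984189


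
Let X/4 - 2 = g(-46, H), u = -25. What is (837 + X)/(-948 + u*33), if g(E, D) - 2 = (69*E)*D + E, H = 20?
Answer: 28139/197 ≈ 142.84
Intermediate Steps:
g(E, D) = 2 + E + 69*D*E (g(E, D) = 2 + ((69*E)*D + E) = 2 + (69*D*E + E) = 2 + (E + 69*D*E) = 2 + E + 69*D*E)
X = -254088 (X = 8 + 4*(2 - 46 + 69*20*(-46)) = 8 + 4*(2 - 46 - 63480) = 8 + 4*(-63524) = 8 - 254096 = -254088)
(837 + X)/(-948 + u*33) = (837 - 254088)/(-948 - 25*33) = -253251/(-948 - 825) = -253251/(-1773) = -253251*(-1/1773) = 28139/197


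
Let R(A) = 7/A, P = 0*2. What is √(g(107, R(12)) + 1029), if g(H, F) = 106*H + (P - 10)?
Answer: √12361 ≈ 111.18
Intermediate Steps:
P = 0
g(H, F) = -10 + 106*H (g(H, F) = 106*H + (0 - 10) = 106*H - 10 = -10 + 106*H)
√(g(107, R(12)) + 1029) = √((-10 + 106*107) + 1029) = √((-10 + 11342) + 1029) = √(11332 + 1029) = √12361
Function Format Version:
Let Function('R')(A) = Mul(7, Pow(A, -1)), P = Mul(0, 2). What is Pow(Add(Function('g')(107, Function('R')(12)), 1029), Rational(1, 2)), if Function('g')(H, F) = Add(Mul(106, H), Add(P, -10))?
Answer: Pow(12361, Rational(1, 2)) ≈ 111.18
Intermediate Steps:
P = 0
Function('g')(H, F) = Add(-10, Mul(106, H)) (Function('g')(H, F) = Add(Mul(106, H), Add(0, -10)) = Add(Mul(106, H), -10) = Add(-10, Mul(106, H)))
Pow(Add(Function('g')(107, Function('R')(12)), 1029), Rational(1, 2)) = Pow(Add(Add(-10, Mul(106, 107)), 1029), Rational(1, 2)) = Pow(Add(Add(-10, 11342), 1029), Rational(1, 2)) = Pow(Add(11332, 1029), Rational(1, 2)) = Pow(12361, Rational(1, 2))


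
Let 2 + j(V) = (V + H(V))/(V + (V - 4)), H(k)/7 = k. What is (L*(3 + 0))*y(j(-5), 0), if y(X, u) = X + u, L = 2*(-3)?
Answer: -108/7 ≈ -15.429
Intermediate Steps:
H(k) = 7*k
L = -6
j(V) = -2 + 8*V/(-4 + 2*V) (j(V) = -2 + (V + 7*V)/(V + (V - 4)) = -2 + (8*V)/(V + (-4 + V)) = -2 + (8*V)/(-4 + 2*V) = -2 + 8*V/(-4 + 2*V))
(L*(3 + 0))*y(j(-5), 0) = (-6*(3 + 0))*(2*(2 - 5)/(-2 - 5) + 0) = (-6*3)*(2*(-3)/(-7) + 0) = -18*(2*(-1/7)*(-3) + 0) = -18*(6/7 + 0) = -18*6/7 = -108/7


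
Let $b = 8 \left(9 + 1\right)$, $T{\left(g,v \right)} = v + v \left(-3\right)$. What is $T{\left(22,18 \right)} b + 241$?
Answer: $-2639$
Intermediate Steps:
$T{\left(g,v \right)} = - 2 v$ ($T{\left(g,v \right)} = v - 3 v = - 2 v$)
$b = 80$ ($b = 8 \cdot 10 = 80$)
$T{\left(22,18 \right)} b + 241 = \left(-2\right) 18 \cdot 80 + 241 = \left(-36\right) 80 + 241 = -2880 + 241 = -2639$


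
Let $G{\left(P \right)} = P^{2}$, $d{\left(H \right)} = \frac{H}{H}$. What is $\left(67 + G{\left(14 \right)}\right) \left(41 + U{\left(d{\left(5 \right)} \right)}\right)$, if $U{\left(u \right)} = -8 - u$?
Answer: $8416$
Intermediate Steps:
$d{\left(H \right)} = 1$
$\left(67 + G{\left(14 \right)}\right) \left(41 + U{\left(d{\left(5 \right)} \right)}\right) = \left(67 + 14^{2}\right) \left(41 - 9\right) = \left(67 + 196\right) \left(41 - 9\right) = 263 \left(41 - 9\right) = 263 \cdot 32 = 8416$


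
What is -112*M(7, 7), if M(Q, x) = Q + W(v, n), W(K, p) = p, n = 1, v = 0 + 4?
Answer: -896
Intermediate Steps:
v = 4
M(Q, x) = 1 + Q (M(Q, x) = Q + 1 = 1 + Q)
-112*M(7, 7) = -112*(1 + 7) = -112*8 = -896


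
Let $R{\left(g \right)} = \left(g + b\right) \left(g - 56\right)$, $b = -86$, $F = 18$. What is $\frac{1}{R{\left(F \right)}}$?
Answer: $\frac{1}{2584} \approx 0.000387$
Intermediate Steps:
$R{\left(g \right)} = \left(-86 + g\right) \left(-56 + g\right)$ ($R{\left(g \right)} = \left(g - 86\right) \left(g - 56\right) = \left(-86 + g\right) \left(-56 + g\right)$)
$\frac{1}{R{\left(F \right)}} = \frac{1}{4816 + 18^{2} - 2556} = \frac{1}{4816 + 324 - 2556} = \frac{1}{2584}$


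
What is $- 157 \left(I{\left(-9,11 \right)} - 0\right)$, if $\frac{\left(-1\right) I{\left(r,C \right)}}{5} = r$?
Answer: $-7065$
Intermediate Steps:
$I{\left(r,C \right)} = - 5 r$
$- 157 \left(I{\left(-9,11 \right)} - 0\right) = - 157 \left(\left(-5\right) \left(-9\right) - 0\right) = - 157 \left(45 + 0\right) = \left(-157\right) 45 = -7065$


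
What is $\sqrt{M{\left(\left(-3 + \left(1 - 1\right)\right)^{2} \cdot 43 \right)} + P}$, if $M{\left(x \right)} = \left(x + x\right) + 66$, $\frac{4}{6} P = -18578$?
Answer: $3 i \sqrt{3003} \approx 164.4 i$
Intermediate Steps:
$P = -27867$ ($P = \frac{3}{2} \left(-18578\right) = -27867$)
$M{\left(x \right)} = 66 + 2 x$ ($M{\left(x \right)} = 2 x + 66 = 66 + 2 x$)
$\sqrt{M{\left(\left(-3 + \left(1 - 1\right)\right)^{2} \cdot 43 \right)} + P} = \sqrt{\left(66 + 2 \left(-3 + \left(1 - 1\right)\right)^{2} \cdot 43\right) - 27867} = \sqrt{\left(66 + 2 \left(-3 + 0\right)^{2} \cdot 43\right) - 27867} = \sqrt{\left(66 + 2 \left(-3\right)^{2} \cdot 43\right) - 27867} = \sqrt{\left(66 + 2 \cdot 9 \cdot 43\right) - 27867} = \sqrt{\left(66 + 2 \cdot 387\right) - 27867} = \sqrt{\left(66 + 774\right) - 27867} = \sqrt{840 - 27867} = \sqrt{-27027} = 3 i \sqrt{3003}$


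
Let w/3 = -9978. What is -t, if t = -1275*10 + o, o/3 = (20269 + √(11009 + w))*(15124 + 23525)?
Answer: -2350116993 - 579735*I*√757 ≈ -2.3501e+9 - 1.5951e+7*I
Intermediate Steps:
w = -29934 (w = 3*(-9978) = -29934)
o = 2350129743 + 579735*I*√757 (o = 3*((20269 + √(11009 - 29934))*(15124 + 23525)) = 3*((20269 + √(-18925))*38649) = 3*((20269 + 5*I*√757)*38649) = 3*(783376581 + 193245*I*√757) = 2350129743 + 579735*I*√757 ≈ 2.3501e+9 + 1.5951e+7*I)
t = 2350116993 + 579735*I*√757 (t = -1275*10 + (2350129743 + 579735*I*√757) = -12750 + (2350129743 + 579735*I*√757) = 2350116993 + 579735*I*√757 ≈ 2.3501e+9 + 1.5951e+7*I)
-t = -(2350116993 + 579735*I*√757) = -2350116993 - 579735*I*√757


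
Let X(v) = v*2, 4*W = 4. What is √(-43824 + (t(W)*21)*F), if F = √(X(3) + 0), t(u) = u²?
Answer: √(-43824 + 21*√6) ≈ 209.22*I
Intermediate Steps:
W = 1 (W = (¼)*4 = 1)
X(v) = 2*v
F = √6 (F = √(2*3 + 0) = √(6 + 0) = √6 ≈ 2.4495)
√(-43824 + (t(W)*21)*F) = √(-43824 + (1²*21)*√6) = √(-43824 + (1*21)*√6) = √(-43824 + 21*√6)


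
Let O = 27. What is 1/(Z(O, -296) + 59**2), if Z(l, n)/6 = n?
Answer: 1/1705 ≈ 0.00058651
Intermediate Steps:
Z(l, n) = 6*n
1/(Z(O, -296) + 59**2) = 1/(6*(-296) + 59**2) = 1/(-1776 + 3481) = 1/1705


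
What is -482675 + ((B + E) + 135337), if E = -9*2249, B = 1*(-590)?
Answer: -368169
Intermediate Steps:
B = -590
E = -20241
-482675 + ((B + E) + 135337) = -482675 + ((-590 - 20241) + 135337) = -482675 + (-20831 + 135337) = -482675 + 114506 = -368169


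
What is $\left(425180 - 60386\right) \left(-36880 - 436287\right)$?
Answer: $-172608482598$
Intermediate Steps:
$\left(425180 - 60386\right) \left(-36880 - 436287\right) = 364794 \left(-473167\right) = -172608482598$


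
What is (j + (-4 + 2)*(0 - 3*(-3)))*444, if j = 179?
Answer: 71484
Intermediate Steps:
(j + (-4 + 2)*(0 - 3*(-3)))*444 = (179 + (-4 + 2)*(0 - 3*(-3)))*444 = (179 - 2*(0 + 9))*444 = (179 - 2*9)*444 = (179 - 18)*444 = 161*444 = 71484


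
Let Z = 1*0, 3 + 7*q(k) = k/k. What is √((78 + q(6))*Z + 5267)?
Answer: √5267 ≈ 72.574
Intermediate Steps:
q(k) = -2/7 (q(k) = -3/7 + (k/k)/7 = -3/7 + (⅐)*1 = -3/7 + ⅐ = -2/7)
Z = 0
√((78 + q(6))*Z + 5267) = √((78 - 2/7)*0 + 5267) = √((544/7)*0 + 5267) = √(0 + 5267) = √5267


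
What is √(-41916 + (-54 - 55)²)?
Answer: I*√30035 ≈ 173.31*I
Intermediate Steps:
√(-41916 + (-54 - 55)²) = √(-41916 + (-109)²) = √(-41916 + 11881) = √(-30035) = I*√30035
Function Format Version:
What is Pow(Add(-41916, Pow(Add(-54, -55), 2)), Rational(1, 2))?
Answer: Mul(I, Pow(30035, Rational(1, 2))) ≈ Mul(173.31, I)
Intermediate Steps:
Pow(Add(-41916, Pow(Add(-54, -55), 2)), Rational(1, 2)) = Pow(Add(-41916, Pow(-109, 2)), Rational(1, 2)) = Pow(Add(-41916, 11881), Rational(1, 2)) = Pow(-30035, Rational(1, 2)) = Mul(I, Pow(30035, Rational(1, 2)))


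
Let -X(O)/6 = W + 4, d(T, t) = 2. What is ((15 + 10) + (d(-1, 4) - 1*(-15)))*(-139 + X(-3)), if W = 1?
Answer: -7098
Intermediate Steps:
X(O) = -30 (X(O) = -6*(1 + 4) = -6*5 = -30)
((15 + 10) + (d(-1, 4) - 1*(-15)))*(-139 + X(-3)) = ((15 + 10) + (2 - 1*(-15)))*(-139 - 30) = (25 + (2 + 15))*(-169) = (25 + 17)*(-169) = 42*(-169) = -7098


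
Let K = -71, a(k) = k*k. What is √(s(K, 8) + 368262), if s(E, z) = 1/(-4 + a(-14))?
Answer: √212118915/24 ≈ 606.85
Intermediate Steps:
a(k) = k²
s(E, z) = 1/192 (s(E, z) = 1/(-4 + (-14)²) = 1/(-4 + 196) = 1/192)
√(s(K, 8) + 368262) = √(1/192 + 368262) = √(70706305/192) = √212118915/24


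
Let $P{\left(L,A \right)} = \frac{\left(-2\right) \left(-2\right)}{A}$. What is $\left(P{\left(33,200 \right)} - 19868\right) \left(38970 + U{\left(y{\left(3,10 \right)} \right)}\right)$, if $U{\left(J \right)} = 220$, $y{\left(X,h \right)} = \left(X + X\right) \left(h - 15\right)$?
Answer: $- \frac{3893130681}{5} \approx -7.7863 \cdot 10^{8}$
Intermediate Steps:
$y{\left(X,h \right)} = 2 X \left(-15 + h\right)$ ($y{\left(X,h \right)} = 2 X \left(h - 15\right) = 2 X \left(-15 + h\right)$)
$P{\left(L,A \right)} = \frac{4}{A}$
$\left(P{\left(33,200 \right)} - 19868\right) \left(38970 + U{\left(y{\left(3,10 \right)} \right)}\right) = \left(\frac{4}{200} - 19868\right) \left(38970 + 220\right) = \left(4 \cdot \frac{1}{200} - 19868\right) 39190 = \left(\frac{1}{50} - 19868\right) 39190 = \left(- \frac{993399}{50}\right) 39190 = - \frac{3893130681}{5}$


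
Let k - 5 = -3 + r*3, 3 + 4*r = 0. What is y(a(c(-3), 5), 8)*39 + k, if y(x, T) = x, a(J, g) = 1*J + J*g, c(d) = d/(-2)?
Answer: 1403/4 ≈ 350.75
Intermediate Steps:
c(d) = -d/2 (c(d) = d*(-1/2) = -d/2)
a(J, g) = J + J*g
r = -3/4 (r = -3/4 + (1/4)*0 = -3/4 + 0 = -3/4 ≈ -0.75000)
k = -1/4 (k = 5 + (-3 - 3/4*3) = 5 + (-3 - 9/4) = 5 - 21/4 = -1/4 ≈ -0.25000)
y(a(c(-3), 5), 8)*39 + k = ((-1/2*(-3))*(1 + 5))*39 - 1/4 = ((3/2)*6)*39 - 1/4 = 9*39 - 1/4 = 351 - 1/4 = 1403/4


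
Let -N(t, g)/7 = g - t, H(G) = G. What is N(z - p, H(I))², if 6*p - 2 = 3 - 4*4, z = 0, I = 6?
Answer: 30625/36 ≈ 850.69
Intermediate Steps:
p = -11/6 (p = ⅓ + (3 - 4*4)/6 = ⅓ + (3 - 16)/6 = ⅓ + (⅙)*(-13) = ⅓ - 13/6 = -11/6 ≈ -1.8333)
N(t, g) = -7*g + 7*t (N(t, g) = -7*(g - t) = -7*g + 7*t)
N(z - p, H(I))² = (-7*6 + 7*(0 - 1*(-11/6)))² = (-42 + 7*(0 + 11/6))² = (-42 + 7*(11/6))² = (-42 + 77/6)² = (-175/6)² = 30625/36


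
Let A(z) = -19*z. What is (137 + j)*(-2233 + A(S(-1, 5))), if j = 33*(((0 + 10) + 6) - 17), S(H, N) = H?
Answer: -230256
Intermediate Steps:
j = -33 (j = 33*((10 + 6) - 17) = 33*(16 - 17) = 33*(-1) = -33)
(137 + j)*(-2233 + A(S(-1, 5))) = (137 - 33)*(-2233 - 19*(-1)) = 104*(-2233 + 19) = 104*(-2214) = -230256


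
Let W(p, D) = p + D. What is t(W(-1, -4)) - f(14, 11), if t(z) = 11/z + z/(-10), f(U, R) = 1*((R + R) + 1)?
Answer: -247/10 ≈ -24.700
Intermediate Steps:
W(p, D) = D + p
f(U, R) = 1 + 2*R (f(U, R) = 1*(2*R + 1) = 1*(1 + 2*R) = 1 + 2*R)
t(z) = 11/z - z/10 (t(z) = 11/z + z*(-1/10) = 11/z - z/10)
t(W(-1, -4)) - f(14, 11) = (11/(-4 - 1) - (-4 - 1)/10) - (1 + 2*11) = (11/(-5) - 1/10*(-5)) - (1 + 22) = (11*(-1/5) + 1/2) - 1*23 = (-11/5 + 1/2) - 23 = -17/10 - 23 = -247/10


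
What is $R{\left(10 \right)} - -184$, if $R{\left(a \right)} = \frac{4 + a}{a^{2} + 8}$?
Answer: $\frac{9943}{54} \approx 184.13$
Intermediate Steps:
$R{\left(a \right)} = \frac{4 + a}{8 + a^{2}}$
$R{\left(10 \right)} - -184 = \frac{4 + 10}{8 + 10^{2}} - -184 = \frac{1}{8 + 100} \cdot 14 + 184 = \frac{1}{108} \cdot 14 + 184 = \frac{7}{54} + 184 = \frac{9943}{54}$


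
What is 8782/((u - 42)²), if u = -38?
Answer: 4391/3200 ≈ 1.3722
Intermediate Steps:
8782/((u - 42)²) = 8782/((-38 - 42)²) = 8782/((-80)²) = 8782/6400 = 8782*(1/6400) = 4391/3200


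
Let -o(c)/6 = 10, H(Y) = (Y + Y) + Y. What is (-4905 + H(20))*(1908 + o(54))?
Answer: -8953560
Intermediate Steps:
H(Y) = 3*Y (H(Y) = 2*Y + Y = 3*Y)
o(c) = -60 (o(c) = -6*10 = -60)
(-4905 + H(20))*(1908 + o(54)) = (-4905 + 3*20)*(1908 - 60) = (-4905 + 60)*1848 = -4845*1848 = -8953560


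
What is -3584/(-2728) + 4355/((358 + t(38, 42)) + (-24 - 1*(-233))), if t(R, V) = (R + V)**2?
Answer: 4606271/2375747 ≈ 1.9389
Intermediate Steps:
-3584/(-2728) + 4355/((358 + t(38, 42)) + (-24 - 1*(-233))) = -3584/(-2728) + 4355/((358 + (38 + 42)**2) + (-24 - 1*(-233))) = -3584*(-1/2728) + 4355/((358 + 80**2) + (-24 + 233)) = 448/341 + 4355/((358 + 6400) + 209) = 448/341 + 4355/(6758 + 209) = 448/341 + 4355/6967 = 4606271/2375747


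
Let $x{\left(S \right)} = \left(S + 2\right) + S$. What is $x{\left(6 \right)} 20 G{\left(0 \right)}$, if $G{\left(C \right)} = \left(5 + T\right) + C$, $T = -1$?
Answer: $1120$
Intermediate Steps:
$x{\left(S \right)} = 2 + 2 S$ ($x{\left(S \right)} = \left(2 + S\right) + S = 2 + 2 S$)
$G{\left(C \right)} = 4 + C$ ($G{\left(C \right)} = \left(5 - 1\right) + C = 4 + C$)
$x{\left(6 \right)} 20 G{\left(0 \right)} = \left(2 + 2 \cdot 6\right) 20 \left(4 + 0\right) = \left(2 + 12\right) 20 \cdot 4 = 14 \cdot 20 \cdot 4 = 280 \cdot 4 = 1120$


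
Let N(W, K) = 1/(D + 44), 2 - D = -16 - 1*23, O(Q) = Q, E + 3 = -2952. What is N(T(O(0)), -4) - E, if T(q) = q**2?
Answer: 251176/85 ≈ 2955.0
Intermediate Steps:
E = -2955 (E = -3 - 2952 = -2955)
D = 41 (D = 2 - (-16 - 1*23) = 2 - (-16 - 23) = 2 - 1*(-39) = 2 + 39 = 41)
N(W, K) = 1/85 (N(W, K) = 1/(41 + 44) = 1/85)
N(T(O(0)), -4) - E = 1/85 - 1*(-2955) = 1/85 + 2955 = 251176/85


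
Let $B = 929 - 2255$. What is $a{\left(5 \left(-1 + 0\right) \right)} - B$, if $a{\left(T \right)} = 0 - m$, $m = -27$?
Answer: $1353$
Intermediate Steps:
$a{\left(T \right)} = 27$ ($a{\left(T \right)} = 0 - -27 = 0 + 27 = 27$)
$B = -1326$
$a{\left(5 \left(-1 + 0\right) \right)} - B = 27 - -1326 = 27 + 1326 = 1353$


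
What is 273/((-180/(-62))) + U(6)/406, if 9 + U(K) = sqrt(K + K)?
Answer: 286264/3045 + sqrt(3)/203 ≈ 94.020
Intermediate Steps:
U(K) = -9 + sqrt(2)*sqrt(K) (U(K) = -9 + sqrt(K + K) = -9 + sqrt(2*K) = -9 + sqrt(2)*sqrt(K))
273/((-180/(-62))) + U(6)/406 = 273/((-180/(-62))) + (-9 + sqrt(2)*sqrt(6))/406 = 273/((-180*(-1/62))) + (-9 + 2*sqrt(3))*(1/406) = 273/(90/31) + (-9/406 + sqrt(3)/203) = 273*(31/90) + (-9/406 + sqrt(3)/203) = 2821/30 + (-9/406 + sqrt(3)/203) = 286264/3045 + sqrt(3)/203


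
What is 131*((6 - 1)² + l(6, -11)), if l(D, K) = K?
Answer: 1834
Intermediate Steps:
131*((6 - 1)² + l(6, -11)) = 131*((6 - 1)² - 11) = 131*(5² - 11) = 131*(25 - 11) = 131*14 = 1834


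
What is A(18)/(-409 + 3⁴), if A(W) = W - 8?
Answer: -5/164 ≈ -0.030488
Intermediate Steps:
A(W) = -8 + W
A(18)/(-409 + 3⁴) = (-8 + 18)/(-409 + 3⁴) = 10/(-409 + 81) = 10/(-328) = 10*(-1/328) = -5/164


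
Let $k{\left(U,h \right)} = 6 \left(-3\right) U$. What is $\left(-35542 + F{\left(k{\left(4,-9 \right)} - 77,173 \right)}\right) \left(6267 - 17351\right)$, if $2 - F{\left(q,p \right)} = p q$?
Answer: $108213092$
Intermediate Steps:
$k{\left(U,h \right)} = - 18 U$
$F{\left(q,p \right)} = 2 - p q$
$\left(-35542 + F{\left(k{\left(4,-9 \right)} - 77,173 \right)}\right) \left(6267 - 17351\right) = \left(-35542 - \left(-2 + 173 \left(\left(-18\right) 4 - 77\right)\right)\right) \left(6267 - 17351\right) = \left(-35542 - \left(-2 + 173 \left(-72 - 77\right)\right)\right) \left(-11084\right) = \left(-35542 - \left(-2 + 173 \left(-149\right)\right)\right) \left(-11084\right) = \left(-35542 + \left(2 + 25777\right)\right) \left(-11084\right) = \left(-35542 + 25779\right) \left(-11084\right) = \left(-9763\right) \left(-11084\right) = 108213092$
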